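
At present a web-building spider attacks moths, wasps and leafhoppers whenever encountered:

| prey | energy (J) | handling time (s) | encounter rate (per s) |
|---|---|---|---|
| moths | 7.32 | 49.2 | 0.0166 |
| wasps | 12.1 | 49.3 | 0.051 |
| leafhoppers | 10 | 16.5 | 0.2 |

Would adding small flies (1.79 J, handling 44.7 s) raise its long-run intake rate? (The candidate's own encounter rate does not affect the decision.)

No

Intake rate on the current diet: R = (0.0166×7.32 + 0.051×12.1 + 0.2×10) / (1 + 0.0166×49.2 + 0.051×49.3 + 0.2×16.5) = 2.739/7.631 = 0.3589 J/s.
small flies: E/h = 1.79/44.7 = 0.04004 J/s.
0.04004 < 0.3589, so adding small flies would lower the average — exclude it.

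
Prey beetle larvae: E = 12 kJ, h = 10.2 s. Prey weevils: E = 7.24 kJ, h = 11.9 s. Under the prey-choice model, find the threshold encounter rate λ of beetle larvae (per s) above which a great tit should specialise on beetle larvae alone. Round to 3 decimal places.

The zero-one rule: include weevils iff E₂/h₂ > λE₁/(1+λh₁). Equality gives the switch point.
λE₁h₂ = E₂ + λE₂h₁ ⇒ λ = E₂/(E₁h₂ − E₂h₁) = 7.24/(142.8 − 73.85) = 0.105 per s.

0.105 per s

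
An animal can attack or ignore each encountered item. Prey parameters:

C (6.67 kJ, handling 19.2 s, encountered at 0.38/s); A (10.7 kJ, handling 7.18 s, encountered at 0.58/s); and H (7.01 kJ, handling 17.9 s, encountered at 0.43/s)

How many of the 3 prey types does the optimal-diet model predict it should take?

1

Profitabilities (E/h, kJ/s): A 1.49, H 0.392, C 0.347. Add prey in this order while the next type's profitability exceeds the intake rate on those already taken.
Rate on top 1: 1.202. H: 0.392 < 1.202 → exclude; stop.
Optimal diet: A — 1 of 3 types.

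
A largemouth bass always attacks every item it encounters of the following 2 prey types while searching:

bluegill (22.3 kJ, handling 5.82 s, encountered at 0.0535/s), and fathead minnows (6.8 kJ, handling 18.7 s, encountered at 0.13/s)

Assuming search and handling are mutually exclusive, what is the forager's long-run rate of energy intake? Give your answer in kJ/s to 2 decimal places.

0.56 kJ/s

Energy encountered per unit search time: 0.0535×22.3 + 0.13×6.8 = 2.077 kJ/s.
Handling time per unit search time: 0.0535×5.82 + 0.13×18.7 = 2.742.
Rate = 2.077/(1 + 2.742) = 0.555 kJ/s.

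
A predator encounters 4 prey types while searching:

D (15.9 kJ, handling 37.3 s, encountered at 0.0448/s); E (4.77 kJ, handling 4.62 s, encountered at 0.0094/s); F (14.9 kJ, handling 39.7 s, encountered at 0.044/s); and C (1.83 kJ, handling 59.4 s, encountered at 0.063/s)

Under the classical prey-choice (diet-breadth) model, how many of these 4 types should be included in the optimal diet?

Rank by E/h (kJ/s): E 1.03, D 0.426, F 0.375, C 0.0308. Include each in turn until the next type's E/h falls below the running intake rate.
Rate on top 1: 0.04297. D: 0.426 > 0.04297 → include.
Rate on top 2: 0.2789. F: 0.375 > 0.2789 → include.
Rate on top 3: 0.3167. C: 0.0308 < 0.3167 → exclude; stop.
Optimal diet: E, D, F — 3 of 4 types.

3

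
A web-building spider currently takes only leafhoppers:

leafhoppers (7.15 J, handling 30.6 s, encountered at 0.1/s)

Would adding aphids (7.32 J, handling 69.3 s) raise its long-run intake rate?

On leafhoppers alone, R = ΣλE/(1+Σλh) = 0.715/4.06 = 0.1761 J/s.
Profitability of aphids: 7.32/69.3 = 0.1056 J/s.
Since 0.1056 < R, time spent handling aphids is better spent searching.

No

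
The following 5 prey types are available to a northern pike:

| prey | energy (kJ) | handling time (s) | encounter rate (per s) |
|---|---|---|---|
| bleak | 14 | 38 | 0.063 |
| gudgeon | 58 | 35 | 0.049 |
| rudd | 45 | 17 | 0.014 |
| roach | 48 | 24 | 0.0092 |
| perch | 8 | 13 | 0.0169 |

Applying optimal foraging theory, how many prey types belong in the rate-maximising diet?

3

Rank by E/h (kJ/s): rudd 2.65, roach 2, gudgeon 1.66, perch 0.615, bleak 0.368. Include each in turn until the next type's E/h falls below the running intake rate.
Rate on top 1: 0.5089. roach: 2 > 0.5089 → include.
Rate on top 2: 0.7346. gudgeon: 1.66 > 0.7346 → include.
Rate on top 3: 1.233. perch: 0.615 < 1.233 → exclude; stop.
Optimal diet: rudd, roach, gudgeon — 3 of 5 types.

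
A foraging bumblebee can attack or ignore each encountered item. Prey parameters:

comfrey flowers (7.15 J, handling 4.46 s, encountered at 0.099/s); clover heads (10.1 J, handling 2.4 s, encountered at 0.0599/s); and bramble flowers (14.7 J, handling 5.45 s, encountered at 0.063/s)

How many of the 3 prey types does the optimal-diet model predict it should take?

3

Rank by E/h (J/s): clover heads 4.21, bramble flowers 2.7, comfrey flowers 1.6. Include each in turn until the next type's E/h falls below the running intake rate.
Rate on top 1: 0.5289. bramble flowers: 2.7 > 0.5289 → include.
Rate on top 2: 1.03. comfrey flowers: 1.6 > 1.03 → include.
Optimal diet: clover heads, bramble flowers, comfrey flowers — 3 of 3 types.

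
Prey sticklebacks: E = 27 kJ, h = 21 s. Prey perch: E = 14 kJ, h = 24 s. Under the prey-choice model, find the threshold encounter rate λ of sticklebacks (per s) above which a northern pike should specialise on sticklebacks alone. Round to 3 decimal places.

0.040 per s

The zero-one rule: include perch iff E₂/h₂ > λE₁/(1+λh₁). Equality gives the switch point.
λE₁h₂ = E₂ + λE₂h₁ ⇒ λ = E₂/(E₁h₂ − E₂h₁) = 14/(648 − 294) = 0.03955 per s.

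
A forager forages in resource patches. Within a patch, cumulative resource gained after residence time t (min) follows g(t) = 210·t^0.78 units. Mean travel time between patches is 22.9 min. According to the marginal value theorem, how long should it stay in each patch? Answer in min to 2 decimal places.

Maximise g(t)/(T+t): set derivative to zero → g'(t)(T+t) = g(t).
g'(t) = 0.78·210·t^-0.22. Setting 0.78·210·t^-0.22 = 210·t^0.78/(22.9+t) gives 0.78(22.9+t) = t, so 0.22·t = 0.78×22.9.
t* = 0.78×22.9/0.22 = 81.19 min.

81.19 min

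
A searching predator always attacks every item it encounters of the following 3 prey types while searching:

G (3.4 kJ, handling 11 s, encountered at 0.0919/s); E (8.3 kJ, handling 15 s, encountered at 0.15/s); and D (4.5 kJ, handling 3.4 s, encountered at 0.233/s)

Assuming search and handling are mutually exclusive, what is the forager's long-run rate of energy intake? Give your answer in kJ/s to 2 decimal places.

Energy encountered per unit search time: 0.0919×3.4 + 0.15×8.3 + 0.233×4.5 = 2.606 kJ/s.
Handling time per unit search time: 0.0919×11 + 0.15×15 + 0.233×3.4 = 4.053.
Rate = 2.606/(1 + 4.053) = 0.5157 kJ/s.

0.52 kJ/s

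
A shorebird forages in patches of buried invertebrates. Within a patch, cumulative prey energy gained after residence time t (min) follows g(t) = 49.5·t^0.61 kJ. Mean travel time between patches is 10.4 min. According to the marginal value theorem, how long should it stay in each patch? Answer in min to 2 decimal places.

16.27 min

Maximise g(t)/(T+t): set derivative to zero → g'(t)(T+t) = g(t).
g'(t) = 0.61·49.5·t^-0.39. Setting 0.61·49.5·t^-0.39 = 49.5·t^0.61/(10.4+t) gives 0.61(10.4+t) = t, so 0.39·t = 0.61×10.4.
t* = 0.61×10.4/0.39 = 16.27 min.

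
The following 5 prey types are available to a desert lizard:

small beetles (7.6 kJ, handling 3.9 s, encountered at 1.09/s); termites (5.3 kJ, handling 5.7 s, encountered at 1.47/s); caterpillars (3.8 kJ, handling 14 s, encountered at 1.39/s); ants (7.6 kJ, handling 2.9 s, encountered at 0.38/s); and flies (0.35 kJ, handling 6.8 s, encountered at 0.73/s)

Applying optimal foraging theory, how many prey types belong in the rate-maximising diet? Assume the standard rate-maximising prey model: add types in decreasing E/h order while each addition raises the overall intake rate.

2

Profitabilities (E/h, kJ/s): ants 2.62, small beetles 1.95, termites 0.93, caterpillars 0.271, flies 0.0515. Add prey in this order while the next type's profitability exceeds the intake rate on those already taken.
Rate on top 1: 1.374. small beetles: 1.95 > 1.374 → include.
Rate on top 2: 1.759. termites: 0.93 < 1.759 → exclude; stop.
Optimal diet: ants, small beetles — 2 of 5 types.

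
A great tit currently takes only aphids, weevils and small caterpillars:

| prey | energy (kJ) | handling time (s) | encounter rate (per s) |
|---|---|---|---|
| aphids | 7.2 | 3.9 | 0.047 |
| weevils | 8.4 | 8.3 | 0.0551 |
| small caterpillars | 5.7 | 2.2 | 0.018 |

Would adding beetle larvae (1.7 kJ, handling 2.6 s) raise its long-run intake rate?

Yes

Current rate: (0.047×7.2 + 0.0551×8.4 + 0.018×5.7)/(1 + 0.047×3.9 + 0.0551×8.3 + 0.018×2.2) = 0.5379 kJ/s.
Profitability of beetle larvae: 1.7/2.6 = 0.6538 kJ/s.
Since 0.6538 > R, including beetle larvae increases the long-run rate.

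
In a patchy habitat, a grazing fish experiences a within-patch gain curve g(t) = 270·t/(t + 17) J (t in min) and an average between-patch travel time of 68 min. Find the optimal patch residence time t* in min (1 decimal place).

Optimal t* satisfies g'(t*) = g(t*)/(T + t*).
g'(t) = 270·17/(t + 17)². Setting 270·17/(t+17)² = 270t/[(t+17)(68+t)] gives 17(68+t) = t(t+17), so t² = 17×68 = 1156.
t* = √1156 = 34 min.

34.0 min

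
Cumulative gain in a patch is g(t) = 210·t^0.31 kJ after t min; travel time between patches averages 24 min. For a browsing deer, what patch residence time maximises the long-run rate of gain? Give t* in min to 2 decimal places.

10.78 min

Maximise g(t)/(T+t): set derivative to zero → g'(t)(T+t) = g(t).
g'(t) = 0.31·210·t^-0.69. Setting 0.31·210·t^-0.69 = 210·t^0.31/(24+t) gives 0.31(24+t) = t, so 0.69·t = 0.31×24.
t* = 0.31×24/0.69 = 10.78 min.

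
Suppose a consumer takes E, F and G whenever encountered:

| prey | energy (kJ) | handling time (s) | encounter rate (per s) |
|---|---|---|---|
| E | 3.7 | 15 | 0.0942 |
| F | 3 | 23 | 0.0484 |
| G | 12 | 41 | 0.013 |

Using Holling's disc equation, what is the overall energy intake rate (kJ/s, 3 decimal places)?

Energy encountered per unit search time: 0.0942×3.7 + 0.0484×3 + 0.013×12 = 0.6497 kJ/s.
Handling time per unit search time: 0.0942×15 + 0.0484×23 + 0.013×41 = 3.059.
Rate = 0.6497/(1 + 3.059) = 0.1601 kJ/s.

0.160 kJ/s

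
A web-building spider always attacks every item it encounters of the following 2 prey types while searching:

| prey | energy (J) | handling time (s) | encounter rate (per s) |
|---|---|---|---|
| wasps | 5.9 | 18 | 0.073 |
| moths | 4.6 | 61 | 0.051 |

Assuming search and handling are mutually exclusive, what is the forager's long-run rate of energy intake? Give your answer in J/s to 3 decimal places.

R = (0.073×5.9 + 0.051×4.6) / (1 + 0.073×18 + 0.051×61) = 0.6653/5.425 = 0.1226 J/s.

0.123 J/s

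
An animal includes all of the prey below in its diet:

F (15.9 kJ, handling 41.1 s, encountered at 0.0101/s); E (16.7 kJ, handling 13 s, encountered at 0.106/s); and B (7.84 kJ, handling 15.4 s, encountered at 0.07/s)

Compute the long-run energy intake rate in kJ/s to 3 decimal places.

Energy encountered per unit search time: 0.0101×15.9 + 0.106×16.7 + 0.07×7.84 = 2.48 kJ/s.
Handling time per unit search time: 0.0101×41.1 + 0.106×13 + 0.07×15.4 = 2.871.
Rate = 2.48/(1 + 2.871) = 0.6405 kJ/s.

0.641 kJ/s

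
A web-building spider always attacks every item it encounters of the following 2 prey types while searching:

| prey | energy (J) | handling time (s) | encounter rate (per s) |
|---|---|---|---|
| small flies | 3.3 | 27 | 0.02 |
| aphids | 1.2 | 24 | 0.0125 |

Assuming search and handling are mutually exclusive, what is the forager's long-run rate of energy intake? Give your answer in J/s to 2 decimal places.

Energy encountered per unit search time: 0.02×3.3 + 0.0125×1.2 = 0.081 J/s.
Handling time per unit search time: 0.02×27 + 0.0125×24 = 0.84.
Rate = 0.081/(1 + 0.84) = 0.04402 J/s.

0.04 J/s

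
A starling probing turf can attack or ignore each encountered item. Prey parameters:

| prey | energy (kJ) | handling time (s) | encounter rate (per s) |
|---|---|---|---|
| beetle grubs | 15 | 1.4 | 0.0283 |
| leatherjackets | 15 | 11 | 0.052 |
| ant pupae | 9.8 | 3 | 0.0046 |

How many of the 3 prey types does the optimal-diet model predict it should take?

Profitabilities (E/h, kJ/s): beetle grubs 10.7, ant pupae 3.27, leatherjackets 1.36. Add prey in this order while the next type's profitability exceeds the intake rate on those already taken.
Rate on top 1: 0.4083. ant pupae: 3.27 > 0.4083 → include.
Rate on top 2: 0.4458. leatherjackets: 1.36 > 0.4458 → include.
Optimal diet: beetle grubs, ant pupae, leatherjackets — 3 of 3 types.

3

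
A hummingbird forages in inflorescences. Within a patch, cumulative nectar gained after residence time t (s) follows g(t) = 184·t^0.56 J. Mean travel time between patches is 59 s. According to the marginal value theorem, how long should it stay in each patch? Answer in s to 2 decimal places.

75.09 s

By the marginal value theorem, leave when the instantaneous gain rate g'(t) equals the habitat-wide average g(t)/(T + t).
g'(t) = 0.56·184·t^-0.44. Setting 0.56·184·t^-0.44 = 184·t^0.56/(59+t) gives 0.56(59+t) = t, so 0.44·t = 0.56×59.
t* = 0.56×59/0.44 = 75.09 s.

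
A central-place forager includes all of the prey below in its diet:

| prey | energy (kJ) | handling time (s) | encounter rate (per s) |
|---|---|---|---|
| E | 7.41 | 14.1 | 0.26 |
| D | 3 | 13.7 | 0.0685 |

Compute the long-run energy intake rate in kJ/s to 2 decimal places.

R = Σλ_iE_i / (1 + Σλ_ih_i)
Numerator: 0.26×7.41 + 0.0685×3 = 2.132
Denominator: 1 + 0.26×14.1 + 0.0685×13.7 = 5.604
R = 2.132/5.604 = 0.3804 kJ/s

0.38 kJ/s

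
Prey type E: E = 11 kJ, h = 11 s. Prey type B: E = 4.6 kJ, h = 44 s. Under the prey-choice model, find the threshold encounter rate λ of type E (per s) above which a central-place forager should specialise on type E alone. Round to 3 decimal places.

0.011 per s

The zero-one rule: include type B iff E₂/h₂ > λE₁/(1+λh₁). Equality gives the switch point.
λE₁h₂ = E₂ + λE₂h₁ ⇒ λ = E₂/(E₁h₂ − E₂h₁) = 4.6/(484 − 50.6) = 0.01061 per s.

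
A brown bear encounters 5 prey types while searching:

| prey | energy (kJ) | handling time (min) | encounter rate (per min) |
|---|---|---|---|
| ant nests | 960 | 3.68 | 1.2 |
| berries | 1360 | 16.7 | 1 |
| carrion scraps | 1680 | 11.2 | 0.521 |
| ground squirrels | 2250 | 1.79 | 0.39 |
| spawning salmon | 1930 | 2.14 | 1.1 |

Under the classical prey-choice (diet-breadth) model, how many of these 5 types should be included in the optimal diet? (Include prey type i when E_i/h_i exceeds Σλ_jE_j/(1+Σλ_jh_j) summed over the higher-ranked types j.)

2

Rank by E/h (kJ/min): ground squirrels 1.26e+03, spawning salmon 902, ant nests 261, carrion scraps 150, berries 81.4. Include each in turn until the next type's E/h falls below the running intake rate.
Rate on top 1: 516.8. spawning salmon: 902 > 516.8 → include.
Rate on top 2: 740.5. ant nests: 261 < 740.5 → exclude; stop.
Optimal diet: ground squirrels, spawning salmon — 2 of 5 types.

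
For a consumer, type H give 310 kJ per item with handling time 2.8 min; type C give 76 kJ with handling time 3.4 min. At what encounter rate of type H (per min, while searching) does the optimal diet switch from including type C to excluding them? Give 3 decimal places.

At the threshold, the rate on type H alone equals the profitability of type C: λ·310/(1 + λ·2.8) = 76/3.4 = 22.35.
Rearranging, λ(310 − 22.35×2.8) = 22.35, so λ = 22.35/247.4 = 0.09035 per min.

0.090 per min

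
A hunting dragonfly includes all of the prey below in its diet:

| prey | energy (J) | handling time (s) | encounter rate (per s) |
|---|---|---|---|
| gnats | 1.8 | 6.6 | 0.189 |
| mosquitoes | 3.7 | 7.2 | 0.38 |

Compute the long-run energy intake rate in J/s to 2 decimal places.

R = Σλ_iE_i / (1 + Σλ_ih_i)
Numerator: 0.189×1.8 + 0.38×3.7 = 1.746
Denominator: 1 + 0.189×6.6 + 0.38×7.2 = 4.983
R = 1.746/4.983 = 0.3504 J/s

0.35 J/s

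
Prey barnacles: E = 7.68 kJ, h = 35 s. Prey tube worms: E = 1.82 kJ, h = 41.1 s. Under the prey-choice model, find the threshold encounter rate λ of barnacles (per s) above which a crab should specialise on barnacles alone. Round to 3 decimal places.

The zero-one rule: include tube worms iff E₂/h₂ > λE₁/(1+λh₁). Equality gives the switch point.
λE₁h₂ = E₂ + λE₂h₁ ⇒ λ = E₂/(E₁h₂ − E₂h₁) = 1.82/(315.6 − 63.7) = 0.007224 per s.

0.007 per s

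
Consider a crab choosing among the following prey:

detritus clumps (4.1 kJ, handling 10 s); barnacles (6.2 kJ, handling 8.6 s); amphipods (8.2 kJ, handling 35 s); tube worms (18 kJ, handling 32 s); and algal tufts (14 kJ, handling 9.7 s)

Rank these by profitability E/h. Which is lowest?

amphipods

In descending order of E/h:
algal tufts: 14/9.7 = 1.44 kJ/s
barnacles: 6.2/8.6 = 0.721 kJ/s
tube worms: 18/32 = 0.562 kJ/s
detritus clumps: 4.1/10 = 0.41 kJ/s
amphipods: 8.2/35 = 0.234 kJ/s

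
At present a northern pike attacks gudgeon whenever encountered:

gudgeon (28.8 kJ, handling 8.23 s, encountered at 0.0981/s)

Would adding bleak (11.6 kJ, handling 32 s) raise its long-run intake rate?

No

Intake rate on the current diet: R = (0.0981×28.8) / (1 + 0.0981×8.23) = 2.825/1.807 = 1.563 kJ/s.
bleak: E/h = 11.6/32 = 0.3625 kJ/s.
0.3625 < 1.563, so adding bleak would lower the average — exclude it.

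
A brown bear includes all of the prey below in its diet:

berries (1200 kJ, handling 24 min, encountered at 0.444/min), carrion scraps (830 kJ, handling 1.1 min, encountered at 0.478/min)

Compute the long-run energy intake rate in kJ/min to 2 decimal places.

R = Σλ_iE_i / (1 + Σλ_ih_i)
Numerator: 0.444×1200 + 0.478×830 = 929.5
Denominator: 1 + 0.444×24 + 0.478×1.1 = 12.18
R = 929.5/12.18 = 76.31 kJ/min

76.31 kJ/min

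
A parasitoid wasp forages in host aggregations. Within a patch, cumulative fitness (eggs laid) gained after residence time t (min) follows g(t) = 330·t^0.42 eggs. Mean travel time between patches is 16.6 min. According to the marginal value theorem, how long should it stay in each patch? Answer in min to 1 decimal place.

By the marginal value theorem, leave when the instantaneous gain rate g'(t) equals the habitat-wide average g(t)/(T + t).
g'(t) = 0.42·330·t^-0.58. Setting 0.42·330·t^-0.58 = 330·t^0.42/(16.6+t) gives 0.42(16.6+t) = t, so 0.58·t = 0.42×16.6.
t* = 0.42×16.6/0.58 = 12.02 min.

12.0 min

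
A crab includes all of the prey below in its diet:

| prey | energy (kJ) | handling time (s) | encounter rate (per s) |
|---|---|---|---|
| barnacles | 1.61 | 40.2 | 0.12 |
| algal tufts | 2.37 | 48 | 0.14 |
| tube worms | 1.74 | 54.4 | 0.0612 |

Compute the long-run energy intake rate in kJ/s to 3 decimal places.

0.040 kJ/s

R = (0.12×1.61 + 0.14×2.37 + 0.0612×1.74) / (1 + 0.12×40.2 + 0.14×48 + 0.0612×54.4) = 0.6315/15.87 = 0.03978 kJ/s.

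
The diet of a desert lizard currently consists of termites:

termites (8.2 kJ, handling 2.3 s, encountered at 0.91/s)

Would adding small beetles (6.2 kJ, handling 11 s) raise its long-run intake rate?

No

On termites alone, R = ΣλE/(1+Σλh) = 7.462/3.093 = 2.413 kJ/s.
Profitability of small beetles: 6.2/11 = 0.5636 kJ/s.
0.5636 < 2.413, so adding small beetles would lower the average — exclude it.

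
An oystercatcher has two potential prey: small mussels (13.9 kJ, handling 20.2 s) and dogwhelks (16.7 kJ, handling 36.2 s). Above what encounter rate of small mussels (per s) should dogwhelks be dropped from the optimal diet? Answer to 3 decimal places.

Drop dogwhelks once their profitability E₂/h₂ falls below the rate achievable on small mussels alone: E₂/h₂ = λE₁/(1 + λh₁).
Solve for λ: λE₁h₂ = E₂(1 + λh₁) → λ(E₁h₂ − E₂h₁) = E₂ → λ = E₂/(E₁h₂ − E₂h₁).
λ = 16.7/(13.9×36.2 − 16.7×20.2) = 16.7/165.8 = 0.1007 per s.

0.101 per s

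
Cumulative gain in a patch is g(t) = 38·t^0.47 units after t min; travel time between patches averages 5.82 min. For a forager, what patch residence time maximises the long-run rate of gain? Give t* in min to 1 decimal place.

Maximise g(t)/(T+t): set derivative to zero → g'(t)(T+t) = g(t).
g'(t) = 0.47·38·t^-0.53. Setting 0.47·38·t^-0.53 = 38·t^0.47/(5.82+t) gives 0.47(5.82+t) = t, so 0.53·t = 0.47×5.82.
t* = 0.47×5.82/0.53 = 5.161 min.

5.2 min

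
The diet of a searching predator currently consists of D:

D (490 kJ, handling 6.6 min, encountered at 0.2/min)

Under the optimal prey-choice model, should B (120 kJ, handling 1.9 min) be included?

Yes

Intake rate on the current diet: R = (0.2×490) / (1 + 0.2×6.6) = 98/2.32 = 42.24 kJ/min.
B: E/h = 120/1.9 = 63.16 kJ/min.
63.16 > 42.24, so adding B raises the average — include it.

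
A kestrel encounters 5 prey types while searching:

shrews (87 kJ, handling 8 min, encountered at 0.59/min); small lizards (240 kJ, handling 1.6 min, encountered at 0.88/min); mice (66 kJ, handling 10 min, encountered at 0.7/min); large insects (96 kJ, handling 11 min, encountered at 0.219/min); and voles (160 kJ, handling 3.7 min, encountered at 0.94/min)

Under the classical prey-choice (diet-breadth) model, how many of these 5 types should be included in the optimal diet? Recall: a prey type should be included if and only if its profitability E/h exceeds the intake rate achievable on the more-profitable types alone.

E/h in descending order: small lizards 150, voles 43.2, shrews 10.9, large insects 8.73, mice 6.6 kJ/min. The optimal diet is the largest prefix of this list for which every included type satisfies E_i/h_i > R on the types above it.
Rate on top 1: 87.71. voles: 43.2 < 87.71 → exclude; stop.
Optimal diet: small lizards — 1 of 5 types.

1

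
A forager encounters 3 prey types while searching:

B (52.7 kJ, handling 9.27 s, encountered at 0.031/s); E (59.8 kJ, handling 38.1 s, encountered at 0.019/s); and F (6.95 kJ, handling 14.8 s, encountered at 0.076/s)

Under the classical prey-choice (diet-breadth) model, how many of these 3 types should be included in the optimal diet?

2

E/h in descending order: B 5.69, E 1.57, F 0.47 kJ/s. The optimal diet is the largest prefix of this list for which every included type satisfies E_i/h_i > R on the types above it.
Rate on top 1: 1.269. E: 1.57 > 1.269 → include.
Rate on top 2: 1.377. F: 0.47 < 1.377 → exclude; stop.
Optimal diet: B, E — 2 of 3 types.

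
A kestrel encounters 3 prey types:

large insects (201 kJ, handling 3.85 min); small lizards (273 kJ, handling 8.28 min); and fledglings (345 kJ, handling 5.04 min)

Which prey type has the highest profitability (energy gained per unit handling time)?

In descending order of E/h:
fledglings: 345/5.04 = 68.5 kJ/min
large insects: 201/3.85 = 52.2 kJ/min
small lizards: 273/8.28 = 33 kJ/min

fledglings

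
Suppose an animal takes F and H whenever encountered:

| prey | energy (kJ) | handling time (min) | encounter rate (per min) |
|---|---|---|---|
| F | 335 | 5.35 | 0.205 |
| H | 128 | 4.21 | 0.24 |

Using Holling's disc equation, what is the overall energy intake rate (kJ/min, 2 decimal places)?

31.99 kJ/min

R = Σλ_iE_i / (1 + Σλ_ih_i)
Numerator: 0.205×335 + 0.24×128 = 99.39
Denominator: 1 + 0.205×5.35 + 0.24×4.21 = 3.107
R = 99.39/3.107 = 31.99 kJ/min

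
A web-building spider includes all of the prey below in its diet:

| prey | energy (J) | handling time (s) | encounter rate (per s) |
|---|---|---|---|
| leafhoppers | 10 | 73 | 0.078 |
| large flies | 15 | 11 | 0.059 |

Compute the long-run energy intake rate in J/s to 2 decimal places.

0.23 J/s

R = Σλ_iE_i / (1 + Σλ_ih_i)
Numerator: 0.078×10 + 0.059×15 = 1.665
Denominator: 1 + 0.078×73 + 0.059×11 = 7.343
R = 1.665/7.343 = 0.2267 J/s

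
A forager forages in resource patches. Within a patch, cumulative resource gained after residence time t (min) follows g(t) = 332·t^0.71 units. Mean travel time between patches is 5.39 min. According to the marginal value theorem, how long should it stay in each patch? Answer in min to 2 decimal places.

By the marginal value theorem, leave when the instantaneous gain rate g'(t) equals the habitat-wide average g(t)/(T + t).
g'(t) = 0.71·332·t^-0.29. Setting 0.71·332·t^-0.29 = 332·t^0.71/(5.39+t) gives 0.71(5.39+t) = t, so 0.29·t = 0.71×5.39.
t* = 0.71×5.39/0.29 = 13.2 min.

13.20 min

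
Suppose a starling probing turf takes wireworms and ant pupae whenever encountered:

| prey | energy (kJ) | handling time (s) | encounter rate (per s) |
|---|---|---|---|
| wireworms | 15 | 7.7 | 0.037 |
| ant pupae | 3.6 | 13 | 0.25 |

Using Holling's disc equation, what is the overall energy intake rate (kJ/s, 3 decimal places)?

R = Σλ_iE_i / (1 + Σλ_ih_i)
Numerator: 0.037×15 + 0.25×3.6 = 1.455
Denominator: 1 + 0.037×7.7 + 0.25×13 = 4.535
R = 1.455/4.535 = 0.3208 kJ/s

0.321 kJ/s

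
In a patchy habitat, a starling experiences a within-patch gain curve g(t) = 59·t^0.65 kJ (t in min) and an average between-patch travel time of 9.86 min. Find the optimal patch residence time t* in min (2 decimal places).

By the marginal value theorem, leave when the instantaneous gain rate g'(t) equals the habitat-wide average g(t)/(T + t).
g'(t) = 0.65·59·t^-0.35. Setting 0.65·59·t^-0.35 = 59·t^0.65/(9.86+t) gives 0.65(9.86+t) = t, so 0.35·t = 0.65×9.86.
t* = 0.65×9.86/0.35 = 18.31 min.

18.31 min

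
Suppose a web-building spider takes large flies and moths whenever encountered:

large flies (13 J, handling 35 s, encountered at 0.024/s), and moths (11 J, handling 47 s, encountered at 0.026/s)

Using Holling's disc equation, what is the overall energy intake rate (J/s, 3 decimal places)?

Energy encountered per unit search time: 0.024×13 + 0.026×11 = 0.598 J/s.
Handling time per unit search time: 0.024×35 + 0.026×47 = 2.062.
Rate = 0.598/(1 + 2.062) = 0.1953 J/s.

0.195 J/s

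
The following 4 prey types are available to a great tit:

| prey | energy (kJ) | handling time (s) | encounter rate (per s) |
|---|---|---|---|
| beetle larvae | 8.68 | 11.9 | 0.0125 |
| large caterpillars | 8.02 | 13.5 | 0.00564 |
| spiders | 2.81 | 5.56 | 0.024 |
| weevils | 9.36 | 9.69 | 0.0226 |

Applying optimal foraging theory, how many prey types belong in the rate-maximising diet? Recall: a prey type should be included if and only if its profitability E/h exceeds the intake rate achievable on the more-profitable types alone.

4

E/h in descending order: weevils 0.966, beetle larvae 0.729, large caterpillars 0.594, spiders 0.505 kJ/s. The optimal diet is the largest prefix of this list for which every included type satisfies E_i/h_i > R on the types above it.
Rate on top 1: 0.1735. beetle larvae: 0.729 > 0.1735 → include.
Rate on top 2: 0.234. large caterpillars: 0.594 > 0.234 → include.
Rate on top 3: 0.253. spiders: 0.505 > 0.253 → include.
Optimal diet: weevils, beetle larvae, large caterpillars, spiders — 4 of 4 types.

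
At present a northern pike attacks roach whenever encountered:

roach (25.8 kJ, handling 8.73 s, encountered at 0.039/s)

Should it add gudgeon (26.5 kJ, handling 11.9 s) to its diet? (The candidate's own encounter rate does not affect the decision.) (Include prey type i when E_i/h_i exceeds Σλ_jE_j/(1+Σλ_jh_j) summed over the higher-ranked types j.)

Current rate: (0.039×25.8)/(1 + 0.039×8.73) = 0.7506 kJ/s.
gudgeon: E/h = 26.5/11.9 = 2.227 kJ/s.
Since 2.227 > R, including gudgeon increases the long-run rate.

Yes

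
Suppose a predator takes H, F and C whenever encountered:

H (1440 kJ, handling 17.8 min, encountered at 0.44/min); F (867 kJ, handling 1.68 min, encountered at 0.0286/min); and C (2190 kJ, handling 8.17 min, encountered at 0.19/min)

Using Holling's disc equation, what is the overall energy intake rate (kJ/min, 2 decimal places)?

103.00 kJ/min

R = Σλ_iE_i / (1 + Σλ_ih_i)
Numerator: 0.44×1440 + 0.0286×867 + 0.19×2190 = 1074
Denominator: 1 + 0.44×17.8 + 0.0286×1.68 + 0.19×8.17 = 10.43
R = 1074/10.43 = 103 kJ/min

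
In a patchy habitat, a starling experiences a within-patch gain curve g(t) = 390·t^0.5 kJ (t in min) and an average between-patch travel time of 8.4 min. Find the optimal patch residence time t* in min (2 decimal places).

By the marginal value theorem, leave when the instantaneous gain rate g'(t) equals the habitat-wide average g(t)/(T + t).
g'(t) = 0.5·390·t^-0.5. Setting 0.5·390·t^-0.5 = 390·t^0.5/(8.4+t) gives 0.5(8.4+t) = t, so 0.50·t = 0.5×8.4.
t* = 0.5×8.4/0.50 = 8.4 min.

8.40 min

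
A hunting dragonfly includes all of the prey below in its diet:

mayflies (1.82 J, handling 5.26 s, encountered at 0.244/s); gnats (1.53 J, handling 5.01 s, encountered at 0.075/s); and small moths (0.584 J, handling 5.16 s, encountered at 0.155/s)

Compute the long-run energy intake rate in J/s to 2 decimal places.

0.19 J/s

Energy encountered per unit search time: 0.244×1.82 + 0.075×1.53 + 0.155×0.584 = 0.6493 J/s.
Handling time per unit search time: 0.244×5.26 + 0.075×5.01 + 0.155×5.16 = 2.459.
Rate = 0.6493/(1 + 2.459) = 0.1877 J/s.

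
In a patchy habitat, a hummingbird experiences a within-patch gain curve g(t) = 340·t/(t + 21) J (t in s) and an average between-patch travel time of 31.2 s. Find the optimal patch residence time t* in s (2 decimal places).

Optimal t* satisfies g'(t*) = g(t*)/(T + t*).
g'(t) = 340·21/(t + 21)². Setting 340·21/(t+21)² = 340t/[(t+21)(31.2+t)] gives 21(31.2+t) = t(t+21), so t² = 21×31.2 = 655.2.
t* = √655.2 = 25.6 s.

25.60 s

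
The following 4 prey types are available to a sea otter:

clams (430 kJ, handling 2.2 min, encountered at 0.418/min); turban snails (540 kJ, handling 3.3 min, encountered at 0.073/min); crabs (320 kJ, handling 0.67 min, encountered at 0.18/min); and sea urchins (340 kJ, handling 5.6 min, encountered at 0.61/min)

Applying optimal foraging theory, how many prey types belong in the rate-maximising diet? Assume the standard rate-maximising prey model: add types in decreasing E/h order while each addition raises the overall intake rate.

Rank by E/h (kJ/min): crabs 478, clams 195, turban snails 164, sea urchins 60.7. Include each in turn until the next type's E/h falls below the running intake rate.
Rate on top 1: 51.4. clams: 195 > 51.4 → include.
Rate on top 2: 116.3. turban snails: 164 > 116.3 → include.
Rate on top 3: 121.3. sea urchins: 60.7 < 121.3 → exclude; stop.
Optimal diet: crabs, clams, turban snails — 3 of 4 types.

3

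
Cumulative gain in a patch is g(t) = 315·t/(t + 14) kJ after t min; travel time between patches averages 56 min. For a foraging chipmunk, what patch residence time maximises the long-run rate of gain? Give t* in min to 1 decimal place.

28.0 min

Maximise g(t)/(T+t): set derivative to zero → g'(t)(T+t) = g(t).
g'(t) = 315·14/(t + 14)². Setting 315·14/(t+14)² = 315t/[(t+14)(56+t)] gives 14(56+t) = t(t+14), so t² = 14×56 = 784.
t* = √784 = 28 min.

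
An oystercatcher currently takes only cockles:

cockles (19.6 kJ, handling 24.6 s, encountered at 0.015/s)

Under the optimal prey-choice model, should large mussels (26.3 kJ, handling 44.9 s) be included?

Current rate: (0.015×19.6)/(1 + 0.015×24.6) = 0.2148 kJ/s.
Profitability of large mussels: 26.3/44.9 = 0.5857 kJ/s.
0.5857 > 0.2148, so adding large mussels raises the average — include it.

Yes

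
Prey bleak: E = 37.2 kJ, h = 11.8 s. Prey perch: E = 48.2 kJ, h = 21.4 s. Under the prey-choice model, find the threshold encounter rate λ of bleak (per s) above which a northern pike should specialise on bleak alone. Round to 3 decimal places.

Drop perch once their profitability E₂/h₂ falls below the rate achievable on bleak alone: E₂/h₂ = λE₁/(1 + λh₁).
Solve for λ: λE₁h₂ = E₂(1 + λh₁) → λ(E₁h₂ − E₂h₁) = E₂ → λ = E₂/(E₁h₂ − E₂h₁).
λ = 48.2/(37.2×21.4 − 48.2×11.8) = 48.2/227.3 = 0.212 per s.

0.212 per s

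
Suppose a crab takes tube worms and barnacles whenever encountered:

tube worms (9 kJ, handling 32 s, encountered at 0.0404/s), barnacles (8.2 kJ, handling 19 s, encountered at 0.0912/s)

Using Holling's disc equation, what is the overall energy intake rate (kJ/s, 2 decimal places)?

0.28 kJ/s

Energy encountered per unit search time: 0.0404×9 + 0.0912×8.2 = 1.111 kJ/s.
Handling time per unit search time: 0.0404×32 + 0.0912×19 = 3.026.
Rate = 1.111/(1 + 3.026) = 0.2761 kJ/s.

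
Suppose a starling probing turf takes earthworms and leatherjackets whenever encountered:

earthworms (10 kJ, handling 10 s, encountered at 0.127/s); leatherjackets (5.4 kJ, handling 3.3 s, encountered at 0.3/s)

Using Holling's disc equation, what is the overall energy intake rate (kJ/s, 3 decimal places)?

R = (0.127×10 + 0.3×5.4) / (1 + 0.127×10 + 0.3×3.3) = 2.89/3.26 = 0.8865 kJ/s.

0.887 kJ/s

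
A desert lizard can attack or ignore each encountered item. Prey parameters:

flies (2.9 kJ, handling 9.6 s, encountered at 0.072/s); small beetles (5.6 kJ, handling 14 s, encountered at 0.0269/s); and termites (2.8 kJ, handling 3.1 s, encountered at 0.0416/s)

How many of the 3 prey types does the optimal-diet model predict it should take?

3

E/h in descending order: termites 0.903, small beetles 0.4, flies 0.302 kJ/s. The optimal diet is the largest prefix of this list for which every included type satisfies E_i/h_i > R on the types above it.
Rate on top 1: 0.1032. small beetles: 0.4 > 0.1032 → include.
Rate on top 2: 0.1774. flies: 0.302 > 0.1774 → include.
Optimal diet: termites, small beetles, flies — 3 of 3 types.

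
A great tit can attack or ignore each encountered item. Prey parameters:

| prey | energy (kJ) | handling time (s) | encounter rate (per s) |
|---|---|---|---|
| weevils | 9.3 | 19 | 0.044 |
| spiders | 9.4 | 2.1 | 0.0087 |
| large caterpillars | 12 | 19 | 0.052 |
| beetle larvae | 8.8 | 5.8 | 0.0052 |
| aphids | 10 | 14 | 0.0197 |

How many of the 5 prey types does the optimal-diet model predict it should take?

5

Rank by E/h (kJ/s): spiders 4.48, beetle larvae 1.52, aphids 0.714, large caterpillars 0.632, weevils 0.489. Include each in turn until the next type's E/h falls below the running intake rate.
Rate on top 1: 0.08031. beetle larvae: 1.52 > 0.08031 → include.
Rate on top 2: 0.1216. aphids: 0.714 > 0.1216 → include.
Rate on top 3: 0.2451. large caterpillars: 0.632 > 0.2451 → include.
Rate on top 4: 0.4102. weevils: 0.489 > 0.4102 → include.
Optimal diet: spiders, beetle larvae, aphids, large caterpillars, weevils — 5 of 5 types.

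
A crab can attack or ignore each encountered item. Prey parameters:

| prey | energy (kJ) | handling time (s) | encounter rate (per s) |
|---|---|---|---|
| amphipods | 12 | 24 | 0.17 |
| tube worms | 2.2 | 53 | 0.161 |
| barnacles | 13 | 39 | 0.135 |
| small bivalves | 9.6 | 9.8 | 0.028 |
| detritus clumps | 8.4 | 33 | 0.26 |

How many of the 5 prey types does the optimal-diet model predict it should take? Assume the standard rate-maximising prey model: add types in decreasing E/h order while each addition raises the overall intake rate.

Rank by E/h (kJ/s): small bivalves 0.98, amphipods 0.5, barnacles 0.333, detritus clumps 0.255, tube worms 0.0415. Include each in turn until the next type's E/h falls below the running intake rate.
Rate on top 1: 0.2109. amphipods: 0.5 > 0.2109 → include.
Rate on top 2: 0.4312. barnacles: 0.333 < 0.4312 → exclude; stop.
Optimal diet: small bivalves, amphipods — 2 of 5 types.

2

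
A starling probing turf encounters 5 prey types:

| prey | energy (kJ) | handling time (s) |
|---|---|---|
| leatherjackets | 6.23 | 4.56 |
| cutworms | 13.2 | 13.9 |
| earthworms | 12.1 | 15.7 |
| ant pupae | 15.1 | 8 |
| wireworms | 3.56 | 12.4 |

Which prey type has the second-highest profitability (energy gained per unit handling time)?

leatherjackets

In descending order of E/h:
ant pupae: 15.1/8 = 1.89 kJ/s
leatherjackets: 6.23/4.56 = 1.37 kJ/s
cutworms: 13.2/13.9 = 0.95 kJ/s
earthworms: 12.1/15.7 = 0.771 kJ/s
wireworms: 3.56/12.4 = 0.287 kJ/s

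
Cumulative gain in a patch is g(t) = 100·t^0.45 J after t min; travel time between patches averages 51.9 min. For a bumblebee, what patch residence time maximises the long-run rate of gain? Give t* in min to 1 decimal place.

Optimal t* satisfies g'(t*) = g(t*)/(T + t*).
g'(t) = 0.45·100·t^-0.55. Setting 0.45·100·t^-0.55 = 100·t^0.45/(51.9+t) gives 0.45(51.9+t) = t, so 0.55·t = 0.45×51.9.
t* = 0.45×51.9/0.55 = 42.46 min.

42.5 min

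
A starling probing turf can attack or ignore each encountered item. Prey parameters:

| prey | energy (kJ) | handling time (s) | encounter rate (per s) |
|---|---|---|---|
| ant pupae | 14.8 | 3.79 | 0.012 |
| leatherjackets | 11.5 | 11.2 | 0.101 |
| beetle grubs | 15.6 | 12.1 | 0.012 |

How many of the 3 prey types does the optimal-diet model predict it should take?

3

Profitabilities (E/h, kJ/s): ant pupae 3.91, beetle grubs 1.29, leatherjackets 1.03. Add prey in this order while the next type's profitability exceeds the intake rate on those already taken.
Rate on top 1: 0.1699. beetle grubs: 1.29 > 0.1699 → include.
Rate on top 2: 0.3064. leatherjackets: 1.03 > 0.3064 → include.
Optimal diet: ant pupae, beetle grubs, leatherjackets — 3 of 3 types.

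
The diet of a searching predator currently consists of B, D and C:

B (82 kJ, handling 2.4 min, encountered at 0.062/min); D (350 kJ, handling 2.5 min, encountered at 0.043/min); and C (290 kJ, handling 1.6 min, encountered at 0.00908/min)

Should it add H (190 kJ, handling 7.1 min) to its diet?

Intake rate on the current diet: R = (0.062×82 + 0.043×350 + 0.00908×290) / (1 + 0.062×2.4 + 0.043×2.5 + 0.00908×1.6) = 22.77/1.271 = 17.92 kJ/min.
Profitability of H: 190/7.1 = 26.76 kJ/min.
26.76 > 17.92, so adding H raises the average — include it.

Yes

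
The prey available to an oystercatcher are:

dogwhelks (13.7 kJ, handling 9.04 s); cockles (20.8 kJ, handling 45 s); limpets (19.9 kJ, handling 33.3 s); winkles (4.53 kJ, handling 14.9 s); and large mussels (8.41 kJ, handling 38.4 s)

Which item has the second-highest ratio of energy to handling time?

limpets

Profitability E/h (kJ/s): dogwhelks = 13.7/9.04 = 1.52, cockles = 20.8/45 = 0.462, limpets = 19.9/33.3 = 0.598, winkles = 4.53/14.9 = 0.304, large mussels = 8.41/38.4 = 0.219.
Ranked: dogwhelks > limpets > cockles > winkles > large mussels.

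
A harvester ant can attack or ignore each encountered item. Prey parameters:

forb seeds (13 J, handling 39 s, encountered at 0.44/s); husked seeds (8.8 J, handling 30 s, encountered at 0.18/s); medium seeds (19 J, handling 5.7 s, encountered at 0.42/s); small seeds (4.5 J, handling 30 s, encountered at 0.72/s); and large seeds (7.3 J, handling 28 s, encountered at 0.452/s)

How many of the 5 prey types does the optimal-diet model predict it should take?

Profitabilities (E/h, J/s): medium seeds 3.33, forb seeds 0.333, husked seeds 0.293, large seeds 0.261, small seeds 0.15. Add prey in this order while the next type's profitability exceeds the intake rate on those already taken.
Rate on top 1: 2.351. forb seeds: 0.333 < 2.351 → exclude; stop.
Optimal diet: medium seeds — 1 of 5 types.

1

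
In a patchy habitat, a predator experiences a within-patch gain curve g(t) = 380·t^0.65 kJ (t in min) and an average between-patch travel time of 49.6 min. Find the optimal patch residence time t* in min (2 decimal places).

92.11 min

By the marginal value theorem, leave when the instantaneous gain rate g'(t) equals the habitat-wide average g(t)/(T + t).
g'(t) = 0.65·380·t^-0.35. Setting 0.65·380·t^-0.35 = 380·t^0.65/(49.6+t) gives 0.65(49.6+t) = t, so 0.35·t = 0.65×49.6.
t* = 0.65×49.6/0.35 = 92.11 min.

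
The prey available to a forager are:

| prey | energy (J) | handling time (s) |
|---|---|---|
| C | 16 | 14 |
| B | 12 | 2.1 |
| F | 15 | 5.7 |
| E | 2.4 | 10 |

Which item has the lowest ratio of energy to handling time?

E

In descending order of E/h:
B: 12/2.1 = 5.71 J/s
F: 15/5.7 = 2.63 J/s
C: 16/14 = 1.14 J/s
E: 2.4/10 = 0.24 J/s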